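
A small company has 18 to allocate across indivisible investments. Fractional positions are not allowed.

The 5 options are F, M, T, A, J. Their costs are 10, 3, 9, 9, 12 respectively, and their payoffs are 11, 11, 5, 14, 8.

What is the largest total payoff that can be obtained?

Take M and A: cost 3 + 9 = 12 ≤ 18, payoff 11 + 14 = 25.
No other feasible combination does better.

25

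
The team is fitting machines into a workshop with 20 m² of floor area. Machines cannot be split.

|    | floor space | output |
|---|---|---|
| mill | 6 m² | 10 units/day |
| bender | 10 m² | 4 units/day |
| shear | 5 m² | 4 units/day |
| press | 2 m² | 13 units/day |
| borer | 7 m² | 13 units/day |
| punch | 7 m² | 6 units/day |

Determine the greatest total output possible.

Take mill, shear, press, and borer: floor space 6 + 5 + 2 + 7 = 20 ≤ 20, output 10 + 4 + 13 + 13 = 40.
No other feasible combination does better.

40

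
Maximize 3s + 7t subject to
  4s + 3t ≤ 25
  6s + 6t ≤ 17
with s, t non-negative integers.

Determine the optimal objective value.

(s,t)=(0,2) is feasible, giving 14.
(s,t)=(1,1) is feasible, giving 10.
(s,t)=(0,1) is feasible, giving 7.
The best lattice point is (0,2), giving 14.

14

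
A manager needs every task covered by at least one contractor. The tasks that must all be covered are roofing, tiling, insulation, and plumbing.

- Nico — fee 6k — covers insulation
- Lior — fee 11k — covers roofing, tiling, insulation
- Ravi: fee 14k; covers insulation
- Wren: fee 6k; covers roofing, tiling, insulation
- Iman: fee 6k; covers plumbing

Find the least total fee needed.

12

Choose Wren and Iman: together they cover roofing, tiling, insulation, plumbing — every task.
Total fee: 6 + 6 = 12.
No cover costs less than 12.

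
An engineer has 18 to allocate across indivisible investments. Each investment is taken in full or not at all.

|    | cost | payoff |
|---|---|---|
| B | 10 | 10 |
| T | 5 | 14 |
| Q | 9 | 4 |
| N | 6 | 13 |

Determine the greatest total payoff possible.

Take T and N: cost 5 + 6 = 11 ≤ 18, payoff 14 + 13 = 27.
No other feasible combination does better.

27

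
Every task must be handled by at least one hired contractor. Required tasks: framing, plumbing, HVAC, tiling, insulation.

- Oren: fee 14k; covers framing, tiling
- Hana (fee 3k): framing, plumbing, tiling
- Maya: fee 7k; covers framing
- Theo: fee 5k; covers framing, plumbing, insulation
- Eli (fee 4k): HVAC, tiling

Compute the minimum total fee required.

9

This is an integer covering problem.
Choose Theo and Eli: together they cover framing, plumbing, HVAC, tiling, insulation — every task.
Total fee: 5 + 4 = 9.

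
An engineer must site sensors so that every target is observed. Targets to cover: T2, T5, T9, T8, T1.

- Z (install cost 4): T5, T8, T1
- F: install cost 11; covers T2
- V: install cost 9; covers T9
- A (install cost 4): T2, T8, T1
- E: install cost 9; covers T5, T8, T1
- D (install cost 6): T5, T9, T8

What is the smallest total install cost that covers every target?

10

This is a weighted set-cover instance.
Choose A and D: together they cover T2, T5, T9, T8, T1 — every target.
Total install cost: 4 + 6 = 10.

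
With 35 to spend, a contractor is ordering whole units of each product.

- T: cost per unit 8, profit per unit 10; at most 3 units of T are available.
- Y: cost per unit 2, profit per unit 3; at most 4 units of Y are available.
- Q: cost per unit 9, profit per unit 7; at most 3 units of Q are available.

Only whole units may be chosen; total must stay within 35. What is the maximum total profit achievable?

Take 3×T and 4×Y: cost 32 ≤ 35, profit 3·10 + 4·3 = 42.
Y has the best ratio (3/2) and is taken to its limit of 4; remaining capacity is filled optimally with the others.

42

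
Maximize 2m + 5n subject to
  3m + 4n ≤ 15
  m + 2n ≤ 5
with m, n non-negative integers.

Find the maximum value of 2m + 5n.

(m,n)=(1,2): 3·1+4·2=11≤15, 1·1+2·2=5≤5, objective 12.
(m,n)=(0,2): 3·0+4·2=8≤15, 1·0+2·2=4≤5, objective 10.
No feasible integer point exceeds 12.

12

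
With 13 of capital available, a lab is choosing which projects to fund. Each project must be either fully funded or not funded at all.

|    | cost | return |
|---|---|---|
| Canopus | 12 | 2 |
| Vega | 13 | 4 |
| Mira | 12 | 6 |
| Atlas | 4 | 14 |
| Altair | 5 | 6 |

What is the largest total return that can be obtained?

Atlas + Altair: cost 4 + 5 = 9 ≤ 13, return 14 + 6 = 20.
Atlas: cost 4 ≤ 13, return 14.
Altair: cost 5 ≤ 13, return 6.
Best is Atlas and Altair with total return 20.

20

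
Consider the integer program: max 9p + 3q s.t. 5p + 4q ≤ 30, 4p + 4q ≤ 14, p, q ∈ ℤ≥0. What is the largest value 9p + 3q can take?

27

The continuous relaxation peaks at (3.5, 0) with value 31.50; rounding to a feasible lattice point costs some objective.
(p,q)=(3,0) is feasible, giving 27.
(p,q)=(2,1) is feasible, giving 21.
(p,q)=(2,0) is feasible, giving 18.
Maximum is 27 at (p,q)=(3,0).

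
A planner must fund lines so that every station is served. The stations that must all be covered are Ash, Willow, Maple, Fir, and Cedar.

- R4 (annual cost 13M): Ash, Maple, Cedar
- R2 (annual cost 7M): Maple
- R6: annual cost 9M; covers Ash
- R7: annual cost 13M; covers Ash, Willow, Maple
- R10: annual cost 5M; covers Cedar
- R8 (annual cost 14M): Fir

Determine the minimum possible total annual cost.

32

Choose R7, R10, and R8: together they cover Ash, Willow, Maple, Fir, Cedar — every station.
Total annual cost: 13 + 5 + 14 = 32.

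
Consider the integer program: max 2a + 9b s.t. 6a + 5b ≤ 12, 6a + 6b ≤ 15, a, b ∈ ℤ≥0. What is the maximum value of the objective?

18

The continuous relaxation peaks at (0, 2.4) with value 21.60; rounding to a feasible lattice point costs some objective.
(a,b)=(0,2): 6·0+5·2=10≤12, 6·0+6·2=12≤15, objective 18.
(a,b)=(1,1): 6·1+5·1=11≤12, 6·1+6·1=12≤15, objective 11.
Maximum is 18 at (a,b)=(0,2).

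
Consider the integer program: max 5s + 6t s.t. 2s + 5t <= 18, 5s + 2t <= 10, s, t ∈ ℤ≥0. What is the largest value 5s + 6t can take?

Relaxing integrality, the LP optimum is 23.33 at (s,t) = (0.667, 3.33), which is not an integer point.
(s,t)=(0,3): 2·0+5·3=15≤18, 5·0+2·3=6≤10, objective 18.
(s,t)=(1,2): 2·1+5·2=12≤18, 5·1+2·2=9≤10, objective 17.
(s,t)=(0,2): 2·0+5·2=10≤18, 5·0+2·2=4≤10, objective 12.
Maximum is 18 at (s,t)=(0,3).

18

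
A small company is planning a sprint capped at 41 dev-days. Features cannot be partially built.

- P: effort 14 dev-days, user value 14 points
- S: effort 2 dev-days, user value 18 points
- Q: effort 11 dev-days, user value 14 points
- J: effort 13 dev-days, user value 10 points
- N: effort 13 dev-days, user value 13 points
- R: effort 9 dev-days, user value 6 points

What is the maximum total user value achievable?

59

P + S + Q + J: effort 14 + 2 + 11 + 13 = 40 ≤ 41, user value 14 + 18 + 14 + 10 = 56.
P + S + Q + N: effort 14 + 2 + 11 + 13 = 40 ≤ 41, user value 14 + 18 + 14 + 13 = 59.
Best is P, S, Q, and N with total user value 59.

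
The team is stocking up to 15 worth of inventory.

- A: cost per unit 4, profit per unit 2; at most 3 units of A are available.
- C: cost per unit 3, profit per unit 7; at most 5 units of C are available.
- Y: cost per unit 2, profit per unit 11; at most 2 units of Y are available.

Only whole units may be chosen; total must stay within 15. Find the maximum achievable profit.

This is a bounded integer knapsack.
4×C and 1×Y: cost 14 ≤ 15, profit 4·7 + 1·11 = 39.
3×C and 2×Y: cost 13 ≤ 15, profit 3·7 + 2·11 = 43.
Best is 43.

43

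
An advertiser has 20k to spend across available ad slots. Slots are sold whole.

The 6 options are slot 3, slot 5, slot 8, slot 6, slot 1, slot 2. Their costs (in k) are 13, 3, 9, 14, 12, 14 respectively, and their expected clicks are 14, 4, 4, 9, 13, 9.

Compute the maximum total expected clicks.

slot 3 + slot 5: cost 13 + 3 = 16 ≤ 20, expected clicks 14 + 4 = 18.
slot 5 + slot 1: cost 3 + 12 = 15 ≤ 20, expected clicks 4 + 13 = 17.
Best is slot 3 and slot 5 with total expected clicks 18.

18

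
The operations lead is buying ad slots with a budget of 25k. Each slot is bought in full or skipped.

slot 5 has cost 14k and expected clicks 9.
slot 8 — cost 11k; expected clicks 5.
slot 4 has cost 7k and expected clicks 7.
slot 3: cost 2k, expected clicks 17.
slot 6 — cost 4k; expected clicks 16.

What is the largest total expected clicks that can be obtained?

45

Allowing fractional choices, the relaxed optimum would be about 47.7, but ad slots are indivisible.
slot 5 + slot 3 + slot 6: cost 14 + 2 + 4 = 20 ≤ 25, expected clicks 9 + 17 + 16 = 42.
slot 8 + slot 4 + slot 3 + slot 6: cost 11 + 7 + 2 + 4 = 24 ≤ 25, expected clicks 5 + 7 + 17 + 16 = 45.
Best is slot 8, slot 4, slot 3, and slot 6 with total expected clicks 45.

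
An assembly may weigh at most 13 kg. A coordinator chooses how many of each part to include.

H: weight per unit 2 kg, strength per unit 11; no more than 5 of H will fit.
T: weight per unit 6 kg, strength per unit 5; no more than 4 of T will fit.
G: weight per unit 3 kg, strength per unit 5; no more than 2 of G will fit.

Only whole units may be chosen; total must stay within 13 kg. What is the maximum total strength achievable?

5×H: weight 10 ≤ 13, strength 5·11 = 55.
5×H and 1×G: weight 13 ≤ 13, strength 5·11 + 1·5 = 60.
Best is 60.

60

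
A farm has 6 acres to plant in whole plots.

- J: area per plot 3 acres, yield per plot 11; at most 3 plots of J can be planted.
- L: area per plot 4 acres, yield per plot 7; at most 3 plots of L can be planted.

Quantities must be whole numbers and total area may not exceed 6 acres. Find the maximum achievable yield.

22

Take 2×J: area 6 ≤ 6, yield 2·11 = 22.
No other integer combination yields more.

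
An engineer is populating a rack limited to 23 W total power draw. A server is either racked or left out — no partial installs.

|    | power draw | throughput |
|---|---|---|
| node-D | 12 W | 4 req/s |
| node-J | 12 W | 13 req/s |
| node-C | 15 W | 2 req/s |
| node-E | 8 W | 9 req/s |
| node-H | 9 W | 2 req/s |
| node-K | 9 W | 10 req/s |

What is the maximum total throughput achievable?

Allowing fractional choices, the relaxed optimum would be about 25.5, but servers are indivisible.
node-J + node-K: power draw 12 + 9 = 21 ≤ 23, throughput 13 + 10 = 23.
node-J + node-E: power draw 12 + 8 = 20 ≤ 23, throughput 13 + 9 = 22.
Best is node-J and node-K with total throughput 23.

23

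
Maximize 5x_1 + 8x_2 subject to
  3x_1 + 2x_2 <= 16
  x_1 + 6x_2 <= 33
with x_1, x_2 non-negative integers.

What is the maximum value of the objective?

50

(x_1,x_2)=(2,5) is feasible, giving 50.
(x_1,x_2)=(1,5) is feasible, giving 45.
(x_1,x_2)=(2,4) is feasible, giving 42.
The best lattice point is (2,5), giving 50.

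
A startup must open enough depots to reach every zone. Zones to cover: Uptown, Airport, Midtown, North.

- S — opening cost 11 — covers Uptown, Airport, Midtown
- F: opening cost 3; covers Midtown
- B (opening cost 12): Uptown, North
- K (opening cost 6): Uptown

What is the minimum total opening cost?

The greedy cost-per-new-zone heuristic would pick F, S, and B for 26, but a cheaper cover exists.
Choose S and B: together they cover Uptown, Airport, Midtown, North — every zone.
Total opening cost: 11 + 12 = 23.
No cover costs less than 23.

23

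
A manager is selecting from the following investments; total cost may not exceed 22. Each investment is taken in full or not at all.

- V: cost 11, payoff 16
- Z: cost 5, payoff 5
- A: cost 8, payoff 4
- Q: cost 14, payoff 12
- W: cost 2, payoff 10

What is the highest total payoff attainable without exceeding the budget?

31

Treat it as a binary knapsack problem.
V + A + W: cost 11 + 8 + 2 = 21 ≤ 22, payoff 16 + 4 + 10 = 30.
V + Z + W: cost 11 + 5 + 2 = 18 ≤ 22, payoff 16 + 5 + 10 = 31.
Z + Q + W: cost 5 + 14 + 2 = 21 ≤ 22, payoff 5 + 12 + 10 = 27.
Best is V, Z, and W with total payoff 31.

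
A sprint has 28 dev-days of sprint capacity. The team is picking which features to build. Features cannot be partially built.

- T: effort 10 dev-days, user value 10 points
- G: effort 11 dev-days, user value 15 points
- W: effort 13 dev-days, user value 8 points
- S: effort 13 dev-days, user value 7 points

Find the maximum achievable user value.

This is an integer program with binary decision variables.
Allowing fractional choices, the relaxed optimum would be about 29.3, but features are indivisible.
T + G: effort 10 + 11 = 21 ≤ 28, user value 10 + 15 = 25.
G + W: effort 11 + 13 = 24 ≤ 28, user value 15 + 8 = 23.
Best is T and G with total user value 25.

25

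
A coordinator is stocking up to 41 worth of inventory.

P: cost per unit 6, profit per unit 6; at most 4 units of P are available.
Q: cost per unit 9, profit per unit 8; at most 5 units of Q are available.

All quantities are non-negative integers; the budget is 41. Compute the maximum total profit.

36

Take 2×P and 3×Q: cost 39 ≤ 41, profit 2·6 + 3·8 = 36.
No other integer combination yields more.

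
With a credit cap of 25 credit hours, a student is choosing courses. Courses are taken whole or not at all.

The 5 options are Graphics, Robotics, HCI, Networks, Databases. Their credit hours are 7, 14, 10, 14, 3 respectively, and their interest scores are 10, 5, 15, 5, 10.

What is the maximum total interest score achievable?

35

Treat it as a binary knapsack problem.
Graphics + HCI: credit hours 7 + 10 = 17 ≤ 25, interest score 10 + 15 = 25.
Graphics + HCI + Databases: credit hours 7 + 10 + 3 = 20 ≤ 25, interest score 10 + 15 + 10 = 35.
HCI + Databases: credit hours 10 + 3 = 13 ≤ 25, interest score 15 + 10 = 25.
Best is Graphics, HCI, and Databases with total interest score 35.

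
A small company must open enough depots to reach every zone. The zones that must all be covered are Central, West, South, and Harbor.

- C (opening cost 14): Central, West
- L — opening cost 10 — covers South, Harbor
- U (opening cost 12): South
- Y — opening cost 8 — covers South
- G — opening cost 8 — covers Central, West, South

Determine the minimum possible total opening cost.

18

Choose L and G: together they cover Central, West, South, Harbor — every zone.
Total opening cost: 10 + 8 = 18.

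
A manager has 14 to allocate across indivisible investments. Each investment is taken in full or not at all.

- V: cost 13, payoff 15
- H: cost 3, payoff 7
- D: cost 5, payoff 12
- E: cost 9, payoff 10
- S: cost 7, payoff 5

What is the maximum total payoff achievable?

22

Allowing fractional choices, the relaxed optimum would be about 25.9, but investments are indivisible.
H + E: cost 3 + 9 = 12 ≤ 14, payoff 7 + 10 = 17.
D + E: cost 5 + 9 = 14 ≤ 14, payoff 12 + 10 = 22.
H + D: cost 3 + 5 = 8 ≤ 14, payoff 7 + 12 = 19.
Best is D and E with total payoff 22.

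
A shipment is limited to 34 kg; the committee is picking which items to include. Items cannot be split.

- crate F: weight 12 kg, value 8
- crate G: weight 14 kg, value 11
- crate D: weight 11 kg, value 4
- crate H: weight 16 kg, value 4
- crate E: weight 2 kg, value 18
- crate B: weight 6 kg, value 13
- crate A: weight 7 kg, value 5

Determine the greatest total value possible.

50

Allowing fractional choices, the relaxed optimum would be about 50.3, but items are indivisible.
crate G + crate E + crate B + crate A: weight 14 + 2 + 6 + 7 = 29 ≤ 34, value 11 + 18 + 13 + 5 = 47.
crate F + crate G + crate E + crate B: weight 12 + 14 + 2 + 6 = 34 ≤ 34, value 8 + 11 + 18 + 13 = 50.
crate G + crate D + crate E + crate B: weight 14 + 11 + 2 + 6 = 33 ≤ 34, value 11 + 4 + 18 + 13 = 46.
Best is crate F, crate G, crate E, and crate B with total value 50.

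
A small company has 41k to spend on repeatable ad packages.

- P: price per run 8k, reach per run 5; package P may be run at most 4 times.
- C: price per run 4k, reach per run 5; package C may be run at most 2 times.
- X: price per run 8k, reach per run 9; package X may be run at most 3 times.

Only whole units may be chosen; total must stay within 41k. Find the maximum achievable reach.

This is a bounded integer knapsack.
Take 1×P, 2×C, and 3×X: price 40 ≤ 41, reach 1·5 + 2·5 + 3·9 = 42.
C has the best ratio (5/4) and is taken to its limit of 2; remaining capacity is filled optimally with the others.

42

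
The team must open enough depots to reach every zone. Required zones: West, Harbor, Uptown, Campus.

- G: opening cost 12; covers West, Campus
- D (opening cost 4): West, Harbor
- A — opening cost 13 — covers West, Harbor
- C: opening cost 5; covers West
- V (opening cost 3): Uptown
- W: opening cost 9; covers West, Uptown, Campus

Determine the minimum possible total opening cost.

This is a weighted set-cover instance.
The greedy cost-per-new-zone heuristic would pick D, V, and W for 16, but a cheaper cover exists.
Choose D and W: together they cover West, Harbor, Uptown, Campus — every zone.
Total opening cost: 4 + 9 = 13.
No cover costs less than 13.

13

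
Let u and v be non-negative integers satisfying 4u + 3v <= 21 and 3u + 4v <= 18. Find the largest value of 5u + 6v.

(u,v)=(2,3) is feasible, giving 28.
(u,v)=(3,2) is feasible, giving 27.
(u,v)=(4,1) is feasible, giving 26.
(u,v)=(5,0) is feasible, giving 25.
Maximum is 28 at (u,v)=(2,3).

28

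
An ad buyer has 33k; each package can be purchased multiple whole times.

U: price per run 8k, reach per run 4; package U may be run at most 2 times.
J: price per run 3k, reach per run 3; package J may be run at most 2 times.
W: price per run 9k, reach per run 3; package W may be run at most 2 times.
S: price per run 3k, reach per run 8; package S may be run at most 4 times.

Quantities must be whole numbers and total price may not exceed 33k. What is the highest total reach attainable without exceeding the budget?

43

S has the best ratio (8/3); taking only S gives at most 4×8 = 32 (stopped by the supply cap of 4).
Mixing does better — 2×U, 1×J, and 4×S: price 31 ≤ 33, reach 2·4 + 1·3 + 4·8 = 43.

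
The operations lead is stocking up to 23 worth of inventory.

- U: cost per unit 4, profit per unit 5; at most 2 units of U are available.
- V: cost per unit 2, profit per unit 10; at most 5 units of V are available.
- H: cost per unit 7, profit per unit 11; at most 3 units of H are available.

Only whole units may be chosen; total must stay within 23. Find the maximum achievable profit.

V has the best ratio (10/2); taking only V gives at most 5×10 = 50 (stopped by the supply cap of 5).
Mixing does better — 1×U, 5×V, and 1×H: cost 21 ≤ 23, profit 1·5 + 5·10 + 1·11 = 66.

66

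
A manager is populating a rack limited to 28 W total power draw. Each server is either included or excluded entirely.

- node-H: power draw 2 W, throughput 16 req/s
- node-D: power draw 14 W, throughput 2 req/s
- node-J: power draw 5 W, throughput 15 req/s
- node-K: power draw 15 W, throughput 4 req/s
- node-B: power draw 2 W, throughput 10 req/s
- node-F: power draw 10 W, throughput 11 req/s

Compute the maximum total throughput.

Allowing fractional choices, the relaxed optimum would be about 54.4, but servers are indivisible.
node-H + node-J + node-K + node-B: power draw 2 + 5 + 15 + 2 = 24 ≤ 28, throughput 16 + 15 + 4 + 10 = 45.
node-H + node-J + node-B + node-F: power draw 2 + 5 + 2 + 10 = 19 ≤ 28, throughput 16 + 15 + 10 + 11 = 52.
node-H + node-D + node-J + node-B: power draw 2 + 14 + 5 + 2 = 23 ≤ 28, throughput 16 + 2 + 15 + 10 = 43.
Best is node-H, node-J, node-B, and node-F with total throughput 52.

52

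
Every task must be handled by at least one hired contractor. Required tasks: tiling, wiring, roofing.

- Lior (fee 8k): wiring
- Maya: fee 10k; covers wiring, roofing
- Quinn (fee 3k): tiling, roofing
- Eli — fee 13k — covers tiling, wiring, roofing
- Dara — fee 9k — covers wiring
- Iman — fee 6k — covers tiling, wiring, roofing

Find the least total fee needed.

The greedy cost-per-new-task heuristic would pick Quinn and Iman for 9, but a cheaper cover exists.
Iman alone covers tiling, wiring, roofing — every task.
Total fee: 6.
No cover costs less than 6.

6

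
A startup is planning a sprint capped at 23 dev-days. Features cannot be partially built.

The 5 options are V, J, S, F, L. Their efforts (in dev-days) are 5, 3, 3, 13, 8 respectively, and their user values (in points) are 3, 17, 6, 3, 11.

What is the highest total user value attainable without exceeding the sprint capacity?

37

This is an integer program with binary decision variables.
Allowing fractional choices, the relaxed optimum would be about 37.9, but features are indivisible.
V + J + L: effort 5 + 3 + 8 = 16 ≤ 23, user value 3 + 17 + 11 = 31.
J + S + L: effort 3 + 3 + 8 = 14 ≤ 23, user value 17 + 6 + 11 = 34.
V + J + S + L: effort 5 + 3 + 3 + 8 = 19 ≤ 23, user value 3 + 17 + 6 + 11 = 37.
Best is V, J, S, and L with total user value 37.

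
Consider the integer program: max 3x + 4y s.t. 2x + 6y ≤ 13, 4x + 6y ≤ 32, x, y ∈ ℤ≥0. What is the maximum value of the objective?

Relaxing integrality, the LP optimum is 19.50 at (x,y) = (6.5, 0), which is not an integer point.
(x,y)=(6,0): 2·6+6·0=12≤13, 4·6+6·0=24≤32, objective 18.
(x,y)=(5,0): 2·5+6·0=10≤13, 4·5+6·0=20≤32, objective 15.
Maximum is 18 at (x,y)=(6,0).

18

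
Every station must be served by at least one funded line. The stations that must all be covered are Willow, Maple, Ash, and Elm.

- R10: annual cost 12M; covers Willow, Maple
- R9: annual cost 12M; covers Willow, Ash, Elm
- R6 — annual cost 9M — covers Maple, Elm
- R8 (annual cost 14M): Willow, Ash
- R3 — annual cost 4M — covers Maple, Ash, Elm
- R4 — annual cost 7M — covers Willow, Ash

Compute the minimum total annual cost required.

Choose R3 and R4: together they cover Willow, Maple, Ash, Elm — every station.
Total annual cost: 4 + 7 = 11.
No cover costs less than 11.

11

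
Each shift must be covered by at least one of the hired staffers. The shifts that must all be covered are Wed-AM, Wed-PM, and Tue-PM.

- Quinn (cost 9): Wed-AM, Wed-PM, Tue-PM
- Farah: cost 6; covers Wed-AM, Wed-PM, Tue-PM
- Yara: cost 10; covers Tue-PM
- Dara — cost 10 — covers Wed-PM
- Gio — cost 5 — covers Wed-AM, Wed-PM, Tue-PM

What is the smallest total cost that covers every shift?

Gio alone covers Wed-AM, Wed-PM, Tue-PM — every shift.
Total cost: 5.
No cover costs less than 5.

5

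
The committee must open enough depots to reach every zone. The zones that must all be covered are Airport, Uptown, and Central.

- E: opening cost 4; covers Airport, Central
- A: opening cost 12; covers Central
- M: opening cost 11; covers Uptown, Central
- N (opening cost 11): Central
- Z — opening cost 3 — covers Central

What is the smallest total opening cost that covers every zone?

15

This is a weighted set-cover instance.
Choose E and M: together they cover Airport, Uptown, Central — every zone.
Total opening cost: 4 + 11 = 15.
No cover costs less than 15.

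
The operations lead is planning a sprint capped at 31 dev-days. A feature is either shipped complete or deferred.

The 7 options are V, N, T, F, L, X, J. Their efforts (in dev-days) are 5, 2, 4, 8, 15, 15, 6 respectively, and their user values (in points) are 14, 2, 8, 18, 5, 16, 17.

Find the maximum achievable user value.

59

Treat it as a binary knapsack problem.
Allowing fractional choices, the relaxed optimum would be about 65.5, but features are indivisible.
V + T + X + J: effort 5 + 4 + 15 + 6 = 30 ≤ 31, user value 14 + 8 + 16 + 17 = 55.
V + N + T + F + J: effort 5 + 2 + 4 + 8 + 6 = 25 ≤ 31, user value 14 + 2 + 8 + 18 + 17 = 59.
V + T + F + J: effort 5 + 4 + 8 + 6 = 23 ≤ 31, user value 14 + 8 + 18 + 17 = 57.
Best is V, N, T, F, and J with total user value 59.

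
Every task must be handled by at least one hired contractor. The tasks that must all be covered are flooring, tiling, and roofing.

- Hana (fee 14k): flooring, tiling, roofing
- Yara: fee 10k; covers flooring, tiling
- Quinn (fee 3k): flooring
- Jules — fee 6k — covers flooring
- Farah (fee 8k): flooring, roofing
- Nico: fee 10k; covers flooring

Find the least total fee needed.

14

The greedy cost-per-new-task heuristic would pick Quinn and Hana for 17, but a cheaper cover exists.
Hana alone covers flooring, tiling, roofing — every task.
Total fee: 14.
No cover costs less than 14.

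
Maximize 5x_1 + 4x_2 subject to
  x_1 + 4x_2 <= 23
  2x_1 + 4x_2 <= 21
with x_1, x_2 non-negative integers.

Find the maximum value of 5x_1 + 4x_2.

(x_1,x_2)=(10,0): 1·10+4·0=10≤23, 2·10+4·0=20≤21, objective 50.
(x_1,x_2)=(9,0): 1·9+4·0=9≤23, 2·9+4·0=18≤21, objective 45.
Maximum is 50 at (x_1,x_2)=(10,0).

50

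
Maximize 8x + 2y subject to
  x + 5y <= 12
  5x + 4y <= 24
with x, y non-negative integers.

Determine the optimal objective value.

The continuous relaxation peaks at (4.8, 0) with value 38.40; rounding to a feasible lattice point costs some objective.
(x,y)=(4,1): 1·4+5·1=9≤12, 5·4+4·1=24≤24, objective 34.
(x,y)=(4,0): 1·4+5·0=4≤12, 5·4+4·0=20≤24, objective 32.
(x,y)=(3,1): 1·3+5·1=8≤12, 5·3+4·1=19≤24, objective 26.
(x,y)=(3,0): 1·3+5·0=3≤12, 5·3+4·0=15≤24, objective 24.
The best lattice point is (4,1), giving 34.

34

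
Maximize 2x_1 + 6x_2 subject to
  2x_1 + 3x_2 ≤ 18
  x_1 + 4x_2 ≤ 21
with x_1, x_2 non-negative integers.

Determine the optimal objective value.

32

(x_1,x_2)=(1,5): 2·1+3·5=17≤18, 1·1+4·5=21≤21, objective 32.
(x_1,x_2)=(0,5): 2·0+3·5=15≤18, 1·0+4·5=20≤21, objective 30.
Maximum is 32 at (x_1,x_2)=(1,5).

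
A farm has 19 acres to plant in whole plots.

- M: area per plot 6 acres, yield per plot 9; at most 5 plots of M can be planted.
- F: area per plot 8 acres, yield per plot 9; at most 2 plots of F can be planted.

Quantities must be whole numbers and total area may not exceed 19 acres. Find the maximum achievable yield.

This is a bounded integer knapsack.
Take 3×M: area 18 ≤ 19, yield 3·9 = 27.
No other integer combination yields more.

27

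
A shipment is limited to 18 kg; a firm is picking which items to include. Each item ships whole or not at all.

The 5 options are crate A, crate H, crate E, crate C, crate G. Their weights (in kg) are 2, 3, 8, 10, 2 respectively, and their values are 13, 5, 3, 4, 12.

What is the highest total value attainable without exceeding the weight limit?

34

Allowing fractional choices, the relaxed optimum would be about 34.4, but items are indivisible.
crate A + crate H + crate E + crate G: weight 2 + 3 + 8 + 2 = 15 ≤ 18, value 13 + 5 + 3 + 12 = 33.
crate A + crate H + crate C + crate G: weight 2 + 3 + 10 + 2 = 17 ≤ 18, value 13 + 5 + 4 + 12 = 34.
Best is crate A, crate H, crate C, and crate G with total value 34.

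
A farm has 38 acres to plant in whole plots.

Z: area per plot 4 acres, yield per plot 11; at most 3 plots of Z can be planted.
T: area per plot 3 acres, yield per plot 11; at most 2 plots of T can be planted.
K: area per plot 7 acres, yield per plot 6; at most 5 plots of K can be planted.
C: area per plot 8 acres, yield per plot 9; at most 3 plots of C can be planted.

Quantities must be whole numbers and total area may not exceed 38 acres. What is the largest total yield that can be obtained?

73

T has the best ratio (11/3); taking only T gives at most 2×11 = 22 (stopped by the supply cap of 2).
Mixing does better — 3×Z, 2×T, and 2×C: area 34 ≤ 38, yield 3·11 + 2·11 + 2·9 = 73.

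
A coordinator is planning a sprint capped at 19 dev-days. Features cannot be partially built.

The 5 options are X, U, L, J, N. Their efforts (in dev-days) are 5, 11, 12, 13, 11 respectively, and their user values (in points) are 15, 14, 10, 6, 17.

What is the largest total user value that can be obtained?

X + U: effort 5 + 11 = 16 ≤ 19, user value 15 + 14 = 29.
X + N: effort 5 + 11 = 16 ≤ 19, user value 15 + 17 = 32.
Best is X and N with total user value 32.

32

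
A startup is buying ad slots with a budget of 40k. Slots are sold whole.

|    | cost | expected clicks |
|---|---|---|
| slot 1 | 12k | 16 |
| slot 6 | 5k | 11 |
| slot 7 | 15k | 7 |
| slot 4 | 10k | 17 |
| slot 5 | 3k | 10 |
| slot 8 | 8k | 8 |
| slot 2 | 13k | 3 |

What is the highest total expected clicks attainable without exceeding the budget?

Take slot 1, slot 6, slot 4, slot 5, and slot 8: cost 12 + 5 + 10 + 3 + 8 = 38 ≤ 40, expected clicks 16 + 11 + 17 + 10 + 8 = 62.
No other feasible combination does better.

62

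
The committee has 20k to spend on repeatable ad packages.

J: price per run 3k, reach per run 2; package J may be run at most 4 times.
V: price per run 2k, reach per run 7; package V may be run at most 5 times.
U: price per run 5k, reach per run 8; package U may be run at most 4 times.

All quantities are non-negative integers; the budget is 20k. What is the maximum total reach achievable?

5×V and 2×U: price 20 ≤ 20, reach 5·7 + 2·8 = 51.
1×J, 5×V, and 1×U: price 18 ≤ 20, reach 1·2 + 5·7 + 1·8 = 45.
Best is 51.

51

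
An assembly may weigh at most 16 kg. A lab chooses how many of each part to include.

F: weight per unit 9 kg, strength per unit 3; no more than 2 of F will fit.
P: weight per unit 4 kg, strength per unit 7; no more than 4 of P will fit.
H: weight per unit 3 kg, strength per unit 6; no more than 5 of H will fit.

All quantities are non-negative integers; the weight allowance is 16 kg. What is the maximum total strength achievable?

31

This is a bounded integer knapsack.
H has the best ratio (6/3); taking only H gives at most 5×6 = 30 (stopped by the weight limit).
Mixing does better — 1×P and 4×H: weight 16 ≤ 16, strength 1·7 + 4·6 = 31.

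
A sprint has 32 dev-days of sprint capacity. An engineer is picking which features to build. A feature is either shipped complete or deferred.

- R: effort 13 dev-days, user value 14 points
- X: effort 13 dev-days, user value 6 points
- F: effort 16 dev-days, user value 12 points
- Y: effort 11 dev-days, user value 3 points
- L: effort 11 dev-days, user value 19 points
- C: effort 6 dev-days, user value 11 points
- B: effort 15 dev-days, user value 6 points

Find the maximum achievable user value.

44

This is an integer program with binary decision variables.
Allowing fractional choices, the relaxed optimum would be about 45.5, but features are indivisible.
X + L + C: effort 13 + 11 + 6 = 30 ≤ 32, user value 6 + 19 + 11 = 36.
R + L + C: effort 13 + 11 + 6 = 30 ≤ 32, user value 14 + 19 + 11 = 44.
Best is R, L, and C with total user value 44.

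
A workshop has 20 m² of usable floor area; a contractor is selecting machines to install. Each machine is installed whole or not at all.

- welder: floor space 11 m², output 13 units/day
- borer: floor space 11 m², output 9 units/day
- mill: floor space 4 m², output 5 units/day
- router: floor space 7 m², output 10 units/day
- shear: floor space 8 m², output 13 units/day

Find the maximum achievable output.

This is a 0-1 knapsack instance.
mill + router + shear: floor space 4 + 7 + 8 = 19 ≤ 20, output 5 + 10 + 13 = 28.
welder + shear: floor space 11 + 8 = 19 ≤ 20, output 13 + 13 = 26.
Best is mill, router, and shear with total output 28.

28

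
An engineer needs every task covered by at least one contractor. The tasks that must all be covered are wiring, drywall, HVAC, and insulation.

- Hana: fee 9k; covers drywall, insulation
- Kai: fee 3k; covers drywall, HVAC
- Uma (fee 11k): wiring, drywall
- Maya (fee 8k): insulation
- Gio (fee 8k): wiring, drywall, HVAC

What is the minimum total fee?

16

The greedy cost-per-new-task heuristic would pick Kai, Maya, and Gio for 19, but a cheaper cover exists.
Choose Maya and Gio: together they cover wiring, drywall, HVAC, insulation — every task.
Total fee: 8 + 8 = 16.
No cover costs less than 16.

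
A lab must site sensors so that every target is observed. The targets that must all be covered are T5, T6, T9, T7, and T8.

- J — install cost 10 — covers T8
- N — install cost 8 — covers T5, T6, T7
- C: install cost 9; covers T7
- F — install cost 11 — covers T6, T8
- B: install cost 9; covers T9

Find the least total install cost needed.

This is an integer covering problem.
Choose J, N, and B: together they cover T5, T6, T9, T7, T8 — every target.
Total install cost: 10 + 8 + 9 = 27.
No cover costs less than 27.

27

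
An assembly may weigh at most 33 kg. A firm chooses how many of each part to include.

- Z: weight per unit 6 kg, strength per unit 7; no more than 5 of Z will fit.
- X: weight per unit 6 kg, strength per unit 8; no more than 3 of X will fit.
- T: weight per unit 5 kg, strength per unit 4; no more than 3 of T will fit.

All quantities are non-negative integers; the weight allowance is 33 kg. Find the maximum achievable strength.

38

2×Z and 3×X: weight 30 ≤ 33, strength 2·7 + 3·8 = 38.
3×Z and 2×X: weight 30 ≤ 33, strength 3·7 + 2·8 = 37.
Best is 38.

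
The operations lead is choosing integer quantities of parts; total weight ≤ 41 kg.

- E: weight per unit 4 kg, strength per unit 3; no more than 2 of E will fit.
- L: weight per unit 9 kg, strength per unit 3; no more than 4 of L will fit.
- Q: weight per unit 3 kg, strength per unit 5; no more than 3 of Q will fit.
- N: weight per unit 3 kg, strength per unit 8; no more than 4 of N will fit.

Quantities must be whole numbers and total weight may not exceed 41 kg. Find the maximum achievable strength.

This is a bounded integer knapsack.
N has the best ratio (8/3); taking only N gives at most 4×8 = 32 (stopped by the supply cap of 4).
Mixing does better — 2×E, 1×L, 3×Q, and 4×N: weight 38 ≤ 41, strength 2·3 + 1·3 + 3·5 + 4·8 = 56.

56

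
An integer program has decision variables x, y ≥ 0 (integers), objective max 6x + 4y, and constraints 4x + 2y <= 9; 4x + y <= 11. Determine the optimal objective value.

16

Relaxing integrality, the LP optimum is 18.00 at (x,y) = (0, 4.5), which is not an integer point.
(x,y)=(0,4): 4·0+2·4=8≤9, 4·0+1·4=4≤11, objective 16.
(x,y)=(0,3): 4·0+2·3=6≤9, 4·0+1·3=3≤11, objective 12.
No feasible integer point exceeds 16.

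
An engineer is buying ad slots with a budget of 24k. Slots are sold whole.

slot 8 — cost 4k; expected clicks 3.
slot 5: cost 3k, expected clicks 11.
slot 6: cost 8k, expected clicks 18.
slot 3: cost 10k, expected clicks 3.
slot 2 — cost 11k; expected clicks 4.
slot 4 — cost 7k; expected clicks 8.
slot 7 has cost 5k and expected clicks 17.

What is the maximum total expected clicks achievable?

54

This is an integer program with binary decision variables.
Allowing fractional choices, the relaxed optimum would be about 54.8, but ad slots are indivisible.
slot 5 + slot 6 + slot 7: cost 3 + 8 + 5 = 16 ≤ 24, expected clicks 11 + 18 + 17 = 46.
slot 8 + slot 5 + slot 6 + slot 7: cost 4 + 3 + 8 + 5 = 20 ≤ 24, expected clicks 3 + 11 + 18 + 17 = 49.
slot 5 + slot 6 + slot 4 + slot 7: cost 3 + 8 + 7 + 5 = 23 ≤ 24, expected clicks 11 + 18 + 8 + 17 = 54.
Best is slot 5, slot 6, slot 4, and slot 7 with total expected clicks 54.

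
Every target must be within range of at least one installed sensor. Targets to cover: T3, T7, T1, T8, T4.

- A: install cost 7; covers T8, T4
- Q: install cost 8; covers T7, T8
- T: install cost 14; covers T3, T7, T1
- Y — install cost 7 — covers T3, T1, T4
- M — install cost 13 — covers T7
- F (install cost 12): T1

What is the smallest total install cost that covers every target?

This is a weighted set-cover instance.
Choose Q and Y: together they cover T3, T7, T1, T8, T4 — every target.
Total install cost: 8 + 7 = 15.
No cover costs less than 15.

15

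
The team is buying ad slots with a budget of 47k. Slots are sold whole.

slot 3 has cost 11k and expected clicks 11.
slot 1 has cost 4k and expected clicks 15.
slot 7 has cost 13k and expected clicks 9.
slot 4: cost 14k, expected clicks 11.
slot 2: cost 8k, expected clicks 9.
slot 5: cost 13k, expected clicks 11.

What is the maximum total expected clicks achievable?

48

Take slot 3, slot 1, slot 4, and slot 5: cost 11 + 4 + 14 + 13 = 42 ≤ 47, expected clicks 11 + 15 + 11 + 11 = 48.
No other feasible combination does better.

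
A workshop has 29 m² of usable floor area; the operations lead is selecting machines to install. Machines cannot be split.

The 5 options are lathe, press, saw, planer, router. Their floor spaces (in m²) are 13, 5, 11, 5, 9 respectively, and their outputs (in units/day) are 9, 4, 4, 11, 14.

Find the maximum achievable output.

press + planer + router: floor space 5 + 5 + 9 = 19 ≤ 29, output 4 + 11 + 14 = 29.
lathe + planer + router: floor space 13 + 5 + 9 = 27 ≤ 29, output 9 + 11 + 14 = 34.
saw + planer + router: floor space 11 + 5 + 9 = 25 ≤ 29, output 4 + 11 + 14 = 29.
Best is lathe, planer, and router with total output 34.

34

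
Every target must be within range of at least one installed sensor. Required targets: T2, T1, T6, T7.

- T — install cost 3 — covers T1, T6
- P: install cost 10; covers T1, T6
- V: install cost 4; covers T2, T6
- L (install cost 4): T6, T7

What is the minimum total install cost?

This is an integer covering problem.
Choose T, V, and L: together they cover T2, T1, T6, T7 — every target.
Total install cost: 3 + 4 + 4 = 11.
No cover costs less than 11.

11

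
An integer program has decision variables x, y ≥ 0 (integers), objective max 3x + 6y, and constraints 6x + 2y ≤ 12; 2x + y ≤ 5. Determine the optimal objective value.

(x,y)=(0,5) is feasible, giving 30.
(x,y)=(0,4) is feasible, giving 24.
No feasible integer point exceeds 30.

30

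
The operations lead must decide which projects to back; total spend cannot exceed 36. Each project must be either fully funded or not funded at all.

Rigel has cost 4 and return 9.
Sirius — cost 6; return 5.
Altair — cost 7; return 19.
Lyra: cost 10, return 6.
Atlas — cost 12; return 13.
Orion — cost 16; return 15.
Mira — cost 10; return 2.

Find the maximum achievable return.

This is a 0-1 knapsack instance.
Allowing fractional choices, the relaxed optimum would be about 53.2, but projects are indivisible.
Rigel + Sirius + Altair + Orion: cost 4 + 6 + 7 + 16 = 33 ≤ 36, return 9 + 5 + 19 + 15 = 48.
Rigel + Altair + Lyra + Atlas: cost 4 + 7 + 10 + 12 = 33 ≤ 36, return 9 + 19 + 6 + 13 = 47.
Best is Rigel, Sirius, Altair, and Orion with total return 48.

48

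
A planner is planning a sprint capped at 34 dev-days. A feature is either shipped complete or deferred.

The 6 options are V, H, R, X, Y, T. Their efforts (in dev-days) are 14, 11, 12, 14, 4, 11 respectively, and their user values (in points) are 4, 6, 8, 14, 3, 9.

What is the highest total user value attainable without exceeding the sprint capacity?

R + X + Y: effort 12 + 14 + 4 = 30 ≤ 34, user value 8 + 14 + 3 = 25.
X + Y + T: effort 14 + 4 + 11 = 29 ≤ 34, user value 14 + 3 + 9 = 26.
X + T: effort 14 + 11 = 25 ≤ 34, user value 14 + 9 = 23.
Best is X, Y, and T with total user value 26.

26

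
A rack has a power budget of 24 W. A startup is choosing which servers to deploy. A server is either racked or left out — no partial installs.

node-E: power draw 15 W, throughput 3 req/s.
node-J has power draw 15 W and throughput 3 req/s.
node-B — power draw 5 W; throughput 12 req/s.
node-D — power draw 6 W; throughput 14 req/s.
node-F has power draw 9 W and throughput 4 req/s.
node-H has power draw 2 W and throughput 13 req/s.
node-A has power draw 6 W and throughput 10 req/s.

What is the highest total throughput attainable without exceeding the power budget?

49

Take node-B, node-D, node-H, and node-A: power draw 5 + 6 + 2 + 6 = 19 ≤ 24, throughput 12 + 14 + 13 + 10 = 49.
No other feasible combination does better.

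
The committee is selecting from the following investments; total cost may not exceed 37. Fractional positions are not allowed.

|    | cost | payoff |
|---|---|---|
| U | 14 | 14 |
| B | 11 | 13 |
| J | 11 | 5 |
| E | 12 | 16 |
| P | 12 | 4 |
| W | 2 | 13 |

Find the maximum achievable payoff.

B + J + E + W: cost 11 + 11 + 12 + 2 = 36 ≤ 37, payoff 13 + 5 + 16 + 13 = 47.
B + E + P + W: cost 11 + 12 + 12 + 2 = 37 ≤ 37, payoff 13 + 16 + 4 + 13 = 46.
Best is B, J, E, and W with total payoff 47.

47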